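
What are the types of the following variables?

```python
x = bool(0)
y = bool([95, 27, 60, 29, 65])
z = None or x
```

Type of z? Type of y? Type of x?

None or bool returns the bool; bool() returns bool; bool() returns bool

bool, bool, bool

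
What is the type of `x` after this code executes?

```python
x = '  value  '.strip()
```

str.strip() returns str

str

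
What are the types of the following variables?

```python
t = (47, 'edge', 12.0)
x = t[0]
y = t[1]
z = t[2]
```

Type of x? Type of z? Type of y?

tuple[0] is int; tuple[2] is float; tuple[1] is str

int, float, str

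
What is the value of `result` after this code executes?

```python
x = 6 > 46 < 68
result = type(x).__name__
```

x is bool; result = 'bool'

'bool'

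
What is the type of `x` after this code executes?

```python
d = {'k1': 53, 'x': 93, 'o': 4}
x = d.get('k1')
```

dict.get() returns value type when found

int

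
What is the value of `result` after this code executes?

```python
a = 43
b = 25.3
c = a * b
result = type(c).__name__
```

a is int; b is float; c is float; result = 'float'

'float'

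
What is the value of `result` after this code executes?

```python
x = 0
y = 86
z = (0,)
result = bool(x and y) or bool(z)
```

x = 0; y = 86; z = (0,); result = True

True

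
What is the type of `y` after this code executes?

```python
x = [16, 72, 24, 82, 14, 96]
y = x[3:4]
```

Slicing a list returns a list

list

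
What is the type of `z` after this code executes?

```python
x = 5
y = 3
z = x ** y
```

positive int ** positive int = int

int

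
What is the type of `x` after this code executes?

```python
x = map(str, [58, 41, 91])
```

map() returns a map object

map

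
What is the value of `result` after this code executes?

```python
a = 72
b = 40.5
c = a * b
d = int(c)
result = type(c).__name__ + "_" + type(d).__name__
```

a is int; b is float; c is float; d is int; result = 'float_int'

'float_int'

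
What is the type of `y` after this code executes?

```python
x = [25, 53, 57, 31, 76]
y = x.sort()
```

list.sort() returns None (mutates in place)

NoneType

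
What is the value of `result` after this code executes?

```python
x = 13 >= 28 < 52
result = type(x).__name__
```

x is bool; result = 'bool'

'bool'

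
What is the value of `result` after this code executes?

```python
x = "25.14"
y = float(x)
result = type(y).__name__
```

x is str; y is float; result = 'float'

'float'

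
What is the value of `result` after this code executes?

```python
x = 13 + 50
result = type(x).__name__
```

x is int; result = 'int'

'int'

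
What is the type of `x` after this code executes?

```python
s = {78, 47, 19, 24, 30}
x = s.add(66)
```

set.add() returns None (mutates in place)

NoneType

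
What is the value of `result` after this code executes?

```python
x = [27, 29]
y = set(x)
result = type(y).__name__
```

x is list; y is set; result = 'set'

'set'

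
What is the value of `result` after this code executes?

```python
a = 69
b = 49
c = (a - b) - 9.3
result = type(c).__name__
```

a is int; b is int; c is float; result = 'float'

'float'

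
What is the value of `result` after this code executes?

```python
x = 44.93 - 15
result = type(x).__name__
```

x is float; result = 'float'

'float'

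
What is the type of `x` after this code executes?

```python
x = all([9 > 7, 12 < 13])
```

all() returns bool

bool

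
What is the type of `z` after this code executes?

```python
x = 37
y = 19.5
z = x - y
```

int - float = float

float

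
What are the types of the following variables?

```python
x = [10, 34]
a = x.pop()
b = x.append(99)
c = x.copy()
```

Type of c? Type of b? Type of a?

copy() returns list; append() returns None; pop() returns element

list, NoneType, int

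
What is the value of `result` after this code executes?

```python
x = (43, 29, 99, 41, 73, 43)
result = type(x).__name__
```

x is tuple; result = 'tuple'

'tuple'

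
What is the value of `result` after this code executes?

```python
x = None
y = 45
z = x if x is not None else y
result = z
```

x = None; y = 45; z = 45; result = 45

45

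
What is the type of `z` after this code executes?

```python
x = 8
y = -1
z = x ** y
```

int ** negative = float

float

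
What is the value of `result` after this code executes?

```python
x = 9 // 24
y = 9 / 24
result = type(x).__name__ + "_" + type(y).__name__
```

x is int; y is float; result = 'int_float'

'int_float'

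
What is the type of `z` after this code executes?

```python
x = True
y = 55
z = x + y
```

bool + int = int (bool is subclass of int)

int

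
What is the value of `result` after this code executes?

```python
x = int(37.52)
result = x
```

x = 37; result = 37

37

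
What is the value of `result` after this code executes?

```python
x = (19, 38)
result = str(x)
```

x = (19, 38); result = '(19, 38)'

'(19, 38)'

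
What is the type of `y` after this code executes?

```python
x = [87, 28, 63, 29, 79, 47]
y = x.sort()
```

list.sort() returns None (mutates in place)

NoneType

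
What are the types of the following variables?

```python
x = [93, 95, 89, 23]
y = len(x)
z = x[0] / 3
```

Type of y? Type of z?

len() returns int; int / int = float

int, float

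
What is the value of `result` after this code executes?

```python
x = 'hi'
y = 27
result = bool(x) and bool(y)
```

x = 'hi'; y = 27; result = True

True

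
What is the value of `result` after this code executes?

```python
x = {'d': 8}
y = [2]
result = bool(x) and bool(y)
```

x = {'d': 8}; y = [2]; result = True

True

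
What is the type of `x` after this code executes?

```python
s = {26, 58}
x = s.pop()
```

Popping from set[int] returns int

int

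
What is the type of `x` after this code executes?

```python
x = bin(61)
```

bin() returns str representation

str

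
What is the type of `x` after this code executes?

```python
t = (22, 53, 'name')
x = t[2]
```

Index 2 of tuple is a str literal

str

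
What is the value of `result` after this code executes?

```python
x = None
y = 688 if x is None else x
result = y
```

x = None; y = 688; result = 688

688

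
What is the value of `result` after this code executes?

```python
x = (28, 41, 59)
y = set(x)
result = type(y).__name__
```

x is tuple; y is set; result = 'set'

'set'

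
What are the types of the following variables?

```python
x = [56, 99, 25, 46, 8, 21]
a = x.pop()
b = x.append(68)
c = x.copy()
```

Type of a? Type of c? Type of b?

pop() returns element; copy() returns list; append() returns None

int, list, NoneType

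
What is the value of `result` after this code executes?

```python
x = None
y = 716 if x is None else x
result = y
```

x = None; y = 716; result = 716

716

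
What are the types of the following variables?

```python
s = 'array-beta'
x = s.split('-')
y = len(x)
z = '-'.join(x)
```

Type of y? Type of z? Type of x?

len() returns int; str.join() returns str; str.split() returns list

int, str, list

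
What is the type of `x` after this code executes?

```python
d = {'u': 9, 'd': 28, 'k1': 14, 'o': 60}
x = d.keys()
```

.keys() returns dict_keys view

dict_keys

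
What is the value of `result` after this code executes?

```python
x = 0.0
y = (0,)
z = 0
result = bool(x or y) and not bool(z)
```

x = 0.0; y = (0,); z = 0; result = True

True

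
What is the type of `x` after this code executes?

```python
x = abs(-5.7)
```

abs() of float returns float

float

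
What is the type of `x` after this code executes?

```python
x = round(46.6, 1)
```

round() with decimal places returns float

float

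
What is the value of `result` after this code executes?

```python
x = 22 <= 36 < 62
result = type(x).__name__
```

x is bool; result = 'bool'

'bool'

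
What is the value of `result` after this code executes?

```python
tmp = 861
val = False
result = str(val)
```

tmp = 861; val = False; result = 'False'

'False'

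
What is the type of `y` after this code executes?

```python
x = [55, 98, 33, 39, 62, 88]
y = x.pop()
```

list.pop() returns the popped element

int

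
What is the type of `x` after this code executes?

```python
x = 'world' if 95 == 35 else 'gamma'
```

Both branches of conditional are str

str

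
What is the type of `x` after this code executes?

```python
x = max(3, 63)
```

max() of ints returns int

int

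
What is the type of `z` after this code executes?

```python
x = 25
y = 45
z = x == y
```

Equality comparison returns bool

bool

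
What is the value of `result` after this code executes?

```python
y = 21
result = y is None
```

y = 21; result = False

False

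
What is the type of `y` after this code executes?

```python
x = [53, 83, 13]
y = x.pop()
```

list.pop() returns the popped element

int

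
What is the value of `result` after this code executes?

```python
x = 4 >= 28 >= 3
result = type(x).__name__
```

x is bool; result = 'bool'

'bool'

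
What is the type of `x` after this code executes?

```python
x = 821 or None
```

'or' returns first truthy value

int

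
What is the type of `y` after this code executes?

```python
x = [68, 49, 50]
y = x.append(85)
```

list.append() returns None (mutates in place)

NoneType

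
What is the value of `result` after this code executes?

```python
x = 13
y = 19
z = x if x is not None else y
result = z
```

x = 13; y = 19; z = 13; result = 13

13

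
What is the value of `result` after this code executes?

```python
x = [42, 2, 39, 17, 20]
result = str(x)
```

x = [42, 2, 39, 17, 20]; result = '[42, 2, 39, 17, 20]'

'[42, 2, 39, 17, 20]'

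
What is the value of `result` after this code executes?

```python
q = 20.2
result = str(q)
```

q = 20.2; result = '20.2'

'20.2'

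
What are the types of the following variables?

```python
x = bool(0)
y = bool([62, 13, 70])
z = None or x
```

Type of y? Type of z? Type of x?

bool() returns bool; None or bool returns the bool; bool() returns bool

bool, bool, bool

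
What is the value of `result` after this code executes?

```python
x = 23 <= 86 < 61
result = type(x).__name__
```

x is bool; result = 'bool'

'bool'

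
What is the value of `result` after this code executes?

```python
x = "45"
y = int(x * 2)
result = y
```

x = '45'; y = 4545; result = 4545

4545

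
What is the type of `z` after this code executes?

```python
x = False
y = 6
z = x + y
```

bool + int = int (bool is subclass of int)

int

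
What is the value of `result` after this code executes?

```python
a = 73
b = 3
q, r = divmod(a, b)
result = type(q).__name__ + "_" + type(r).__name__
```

a is int; b is int; q is int; r is int; result = 'int_int'

'int_int'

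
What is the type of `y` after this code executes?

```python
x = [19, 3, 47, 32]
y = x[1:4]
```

Slicing a list returns a list

list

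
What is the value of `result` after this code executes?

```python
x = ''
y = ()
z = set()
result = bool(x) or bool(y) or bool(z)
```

x = ''; y = (); z = set(); result = False

False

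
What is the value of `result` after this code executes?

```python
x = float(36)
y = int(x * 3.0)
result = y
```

x = 36.0; y = 108; result = 108

108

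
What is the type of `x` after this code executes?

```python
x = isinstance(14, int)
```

isinstance() returns bool

bool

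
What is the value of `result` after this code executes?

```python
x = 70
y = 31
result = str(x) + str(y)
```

x = 70; y = 31; result = '7031'

'7031'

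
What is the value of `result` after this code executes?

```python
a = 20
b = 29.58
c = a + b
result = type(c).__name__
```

a is int; b is float; c is float; result = 'float'

'float'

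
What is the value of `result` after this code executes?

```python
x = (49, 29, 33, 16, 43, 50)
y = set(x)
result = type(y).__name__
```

x is tuple; y is set; result = 'set'

'set'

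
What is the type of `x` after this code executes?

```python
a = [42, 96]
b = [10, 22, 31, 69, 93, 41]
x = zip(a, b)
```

zip() returns a zip object

zip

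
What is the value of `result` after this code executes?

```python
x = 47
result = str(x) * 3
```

x = 47; result = '474747'

'474747'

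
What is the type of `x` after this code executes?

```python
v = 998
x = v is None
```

'is' comparison returns bool

bool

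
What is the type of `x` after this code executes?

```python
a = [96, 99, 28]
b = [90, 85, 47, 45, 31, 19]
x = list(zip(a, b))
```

list(zip()) returns a list of tuples

list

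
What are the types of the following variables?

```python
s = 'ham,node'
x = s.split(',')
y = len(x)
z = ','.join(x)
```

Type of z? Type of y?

str.join() returns str; len() returns int

str, int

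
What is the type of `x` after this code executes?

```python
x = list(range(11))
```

list(range()) returns list

list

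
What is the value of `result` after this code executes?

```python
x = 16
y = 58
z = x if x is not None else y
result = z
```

x = 16; y = 58; z = 16; result = 16

16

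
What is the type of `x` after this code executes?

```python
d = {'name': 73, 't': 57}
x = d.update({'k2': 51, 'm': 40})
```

dict.update() returns None

NoneType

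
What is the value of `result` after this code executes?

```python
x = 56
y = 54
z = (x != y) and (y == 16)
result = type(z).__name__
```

x is int; y is int; z is bool; result = 'bool'

'bool'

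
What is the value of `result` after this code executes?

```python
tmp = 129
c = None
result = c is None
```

tmp = 129; c = None; result = True

True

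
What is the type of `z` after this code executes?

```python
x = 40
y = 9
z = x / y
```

int / int = float

float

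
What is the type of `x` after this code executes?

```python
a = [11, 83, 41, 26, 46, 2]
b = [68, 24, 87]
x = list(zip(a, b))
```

list(zip()) returns a list of tuples

list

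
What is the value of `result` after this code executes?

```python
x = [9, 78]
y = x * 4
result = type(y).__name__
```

x is list; y is list; result = 'list'

'list'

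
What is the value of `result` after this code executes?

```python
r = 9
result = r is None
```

r = 9; result = False

False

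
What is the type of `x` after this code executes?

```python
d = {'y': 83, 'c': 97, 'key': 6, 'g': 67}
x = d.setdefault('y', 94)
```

dict.setdefault() returns the (existing or default) value

int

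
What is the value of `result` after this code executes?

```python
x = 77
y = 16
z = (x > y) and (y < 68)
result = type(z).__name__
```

x is int; y is int; z is bool; result = 'bool'

'bool'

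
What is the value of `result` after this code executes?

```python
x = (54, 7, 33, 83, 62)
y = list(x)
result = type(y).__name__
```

x is tuple; y is list; result = 'list'

'list'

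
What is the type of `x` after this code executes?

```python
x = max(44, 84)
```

max() of ints returns int

int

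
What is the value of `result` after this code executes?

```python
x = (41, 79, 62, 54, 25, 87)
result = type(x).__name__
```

x is tuple; result = 'tuple'

'tuple'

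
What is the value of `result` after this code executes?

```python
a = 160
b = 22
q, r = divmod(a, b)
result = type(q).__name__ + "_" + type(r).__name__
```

a is int; b is int; q is int; r is int; result = 'int_int'

'int_int'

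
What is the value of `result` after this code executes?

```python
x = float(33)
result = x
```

x = 33.0; result = 33.0

33.0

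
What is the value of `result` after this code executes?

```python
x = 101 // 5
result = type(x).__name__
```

x is int; result = 'int'

'int'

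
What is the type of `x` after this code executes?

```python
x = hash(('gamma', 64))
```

hash() returns int

int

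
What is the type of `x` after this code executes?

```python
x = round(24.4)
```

round() with no decimal places returns int

int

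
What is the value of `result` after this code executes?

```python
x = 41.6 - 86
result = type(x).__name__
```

x is float; result = 'float'

'float'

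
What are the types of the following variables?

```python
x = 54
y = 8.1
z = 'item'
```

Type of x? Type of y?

x is assigned a bare integer (no decimal point), so it is an int; y is assigned a number with a decimal point, so it is a float

int, float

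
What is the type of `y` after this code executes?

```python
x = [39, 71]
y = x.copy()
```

list.copy() returns list

list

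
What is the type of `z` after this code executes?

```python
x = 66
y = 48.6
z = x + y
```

int + float = float

float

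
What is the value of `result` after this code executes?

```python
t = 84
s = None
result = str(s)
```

t = 84; s = None; result = 'None'

'None'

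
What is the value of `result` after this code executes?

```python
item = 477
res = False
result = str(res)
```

item = 477; res = False; result = 'False'

'False'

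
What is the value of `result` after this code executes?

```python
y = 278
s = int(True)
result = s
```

y = 278; s = 1; result = 1

1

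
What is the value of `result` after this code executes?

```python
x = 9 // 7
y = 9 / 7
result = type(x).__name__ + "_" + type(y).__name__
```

x is int; y is float; result = 'int_float'

'int_float'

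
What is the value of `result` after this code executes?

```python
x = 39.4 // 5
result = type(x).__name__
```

x is float; result = 'float'

'float'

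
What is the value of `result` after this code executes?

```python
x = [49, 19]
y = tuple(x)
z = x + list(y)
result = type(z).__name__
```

x is list; y is tuple; z is list; result = 'list'

'list'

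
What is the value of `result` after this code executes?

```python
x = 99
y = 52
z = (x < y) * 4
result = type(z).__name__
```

x is int; y is int; z is int; result = 'int'

'int'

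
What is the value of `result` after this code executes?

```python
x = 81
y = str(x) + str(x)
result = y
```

x = 81; y = '8181'; result = '8181'

'8181'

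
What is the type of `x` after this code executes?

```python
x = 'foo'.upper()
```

str.upper() returns str

str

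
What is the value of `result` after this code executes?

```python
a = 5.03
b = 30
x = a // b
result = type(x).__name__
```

a is float; b is int; x is float; result = 'float'

'float'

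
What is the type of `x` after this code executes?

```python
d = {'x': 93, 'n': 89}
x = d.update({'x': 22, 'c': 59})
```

dict.update() returns None

NoneType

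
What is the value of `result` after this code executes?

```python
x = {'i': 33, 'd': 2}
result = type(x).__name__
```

x is dict; result = 'dict'

'dict'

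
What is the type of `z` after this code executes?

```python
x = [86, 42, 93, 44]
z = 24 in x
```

'in' operator returns bool

bool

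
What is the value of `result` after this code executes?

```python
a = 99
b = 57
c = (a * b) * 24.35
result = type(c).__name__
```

a is int; b is int; c is float; result = 'float'

'float'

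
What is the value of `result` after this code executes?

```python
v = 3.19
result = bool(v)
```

v = 3.19; result = True

True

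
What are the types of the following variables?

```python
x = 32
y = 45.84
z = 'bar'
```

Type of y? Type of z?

y is assigned a number with a decimal point, so it is a float; z is assigned a quoted string literal, so it is a str

float, str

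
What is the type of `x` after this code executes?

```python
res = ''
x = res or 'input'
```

'or' returns first truthy value (str)

str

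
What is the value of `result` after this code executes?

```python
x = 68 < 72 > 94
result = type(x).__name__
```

x is bool; result = 'bool'

'bool'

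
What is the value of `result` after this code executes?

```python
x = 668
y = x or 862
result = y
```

x = 668; y = 668; result = 668

668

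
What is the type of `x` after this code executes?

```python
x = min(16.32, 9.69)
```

min() of floats returns float

float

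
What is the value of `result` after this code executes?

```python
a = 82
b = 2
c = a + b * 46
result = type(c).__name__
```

a is int; b is int; c is int; result = 'int'

'int'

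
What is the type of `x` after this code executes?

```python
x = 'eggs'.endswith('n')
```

str.endswith() returns bool

bool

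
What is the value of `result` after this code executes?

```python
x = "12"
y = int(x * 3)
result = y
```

x = '12'; y = 121212; result = 121212

121212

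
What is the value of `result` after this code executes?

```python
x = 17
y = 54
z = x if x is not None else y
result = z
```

x = 17; y = 54; z = 17; result = 17

17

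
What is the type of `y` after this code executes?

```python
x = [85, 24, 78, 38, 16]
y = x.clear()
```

list.clear() returns None

NoneType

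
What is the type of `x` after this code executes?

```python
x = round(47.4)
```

round() with no decimal places returns int

int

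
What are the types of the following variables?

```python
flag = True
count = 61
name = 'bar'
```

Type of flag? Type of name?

flag is assigned the constant True, which has type bool; name is assigned a quoted string literal, so it is a str

bool, str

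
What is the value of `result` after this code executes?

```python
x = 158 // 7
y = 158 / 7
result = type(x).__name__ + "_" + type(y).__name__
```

x is int; y is float; result = 'int_float'

'int_float'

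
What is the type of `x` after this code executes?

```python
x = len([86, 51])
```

len() always returns int

int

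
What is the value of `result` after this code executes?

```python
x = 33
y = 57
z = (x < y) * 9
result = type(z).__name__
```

x is int; y is int; z is int; result = 'int'

'int'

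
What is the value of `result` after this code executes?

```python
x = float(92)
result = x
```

x = 92.0; result = 92.0

92.0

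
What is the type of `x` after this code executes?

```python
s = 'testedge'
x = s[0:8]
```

Slicing a str returns str

str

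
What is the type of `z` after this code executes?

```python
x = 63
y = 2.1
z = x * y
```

int * float = float

float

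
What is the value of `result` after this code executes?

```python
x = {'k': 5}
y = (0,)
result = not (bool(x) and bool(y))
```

x = {'k': 5}; y = (0,); result = False

False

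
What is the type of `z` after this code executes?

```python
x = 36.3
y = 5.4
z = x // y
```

float // float = float

float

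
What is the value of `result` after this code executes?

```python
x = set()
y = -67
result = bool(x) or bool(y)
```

x = set(); y = -67; result = True

True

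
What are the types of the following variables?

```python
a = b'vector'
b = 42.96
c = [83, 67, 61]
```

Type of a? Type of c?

a is assigned a bytes literal (b'...' prefix); c is assigned a list literal (square brackets)

bytes, list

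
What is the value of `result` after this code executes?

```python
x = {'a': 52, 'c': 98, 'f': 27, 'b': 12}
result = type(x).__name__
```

x is dict; result = 'dict'

'dict'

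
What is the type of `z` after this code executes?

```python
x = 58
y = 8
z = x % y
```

int % int = int

int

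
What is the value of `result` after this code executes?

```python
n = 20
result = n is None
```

n = 20; result = False

False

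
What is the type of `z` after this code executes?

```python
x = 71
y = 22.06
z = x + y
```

int + float = float

float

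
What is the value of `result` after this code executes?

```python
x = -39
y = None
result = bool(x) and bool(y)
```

x = -39; y = None; result = False

False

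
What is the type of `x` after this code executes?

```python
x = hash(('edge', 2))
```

hash() returns int

int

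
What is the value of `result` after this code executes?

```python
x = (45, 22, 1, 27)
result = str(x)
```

x = (45, 22, 1, 27); result = '(45, 22, 1, 27)'

'(45, 22, 1, 27)'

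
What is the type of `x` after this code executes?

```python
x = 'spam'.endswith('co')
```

str.endswith() returns bool

bool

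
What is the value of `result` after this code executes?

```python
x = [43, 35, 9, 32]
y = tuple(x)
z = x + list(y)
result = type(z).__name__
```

x is list; y is tuple; z is list; result = 'list'

'list'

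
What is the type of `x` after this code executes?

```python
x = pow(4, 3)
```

pow(int, int) returns int

int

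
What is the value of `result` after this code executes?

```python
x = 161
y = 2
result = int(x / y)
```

x = 161; y = 2; result = 80

80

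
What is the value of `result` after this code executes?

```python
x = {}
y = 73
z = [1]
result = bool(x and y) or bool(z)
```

x = {}; y = 73; z = [1]; result = True

True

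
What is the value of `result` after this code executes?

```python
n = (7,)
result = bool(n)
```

n = (7,); result = True

True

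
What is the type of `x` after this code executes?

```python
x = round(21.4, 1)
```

round() with decimal places returns float

float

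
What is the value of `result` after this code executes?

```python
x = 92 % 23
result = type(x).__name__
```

x is int; result = 'int'

'int'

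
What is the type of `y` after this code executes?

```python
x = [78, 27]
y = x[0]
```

Indexing list[int] returns int

int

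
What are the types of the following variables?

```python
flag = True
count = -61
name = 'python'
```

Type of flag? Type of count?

flag is assigned the constant True, which has type bool; count is assigned a bare integer (no decimal point), so it is an int

bool, int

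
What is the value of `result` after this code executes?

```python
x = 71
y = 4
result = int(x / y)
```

x = 71; y = 4; result = 17

17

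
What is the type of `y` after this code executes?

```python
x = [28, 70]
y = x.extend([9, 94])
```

list.extend() returns None

NoneType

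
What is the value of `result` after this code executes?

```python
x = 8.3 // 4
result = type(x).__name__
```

x is float; result = 'float'

'float'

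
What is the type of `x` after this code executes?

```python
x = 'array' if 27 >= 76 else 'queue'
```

Both branches of conditional are str

str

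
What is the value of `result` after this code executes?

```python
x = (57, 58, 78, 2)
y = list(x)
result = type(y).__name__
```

x is tuple; y is list; result = 'list'

'list'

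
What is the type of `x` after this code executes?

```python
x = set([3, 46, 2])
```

set() constructor returns set

set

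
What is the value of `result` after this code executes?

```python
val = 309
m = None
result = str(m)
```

val = 309; m = None; result = 'None'

'None'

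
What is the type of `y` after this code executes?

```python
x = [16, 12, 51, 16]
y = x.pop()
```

list.pop() returns the popped element

int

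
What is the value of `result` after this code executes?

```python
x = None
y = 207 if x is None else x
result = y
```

x = None; y = 207; result = 207

207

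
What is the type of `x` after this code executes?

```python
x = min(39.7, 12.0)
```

min() of floats returns float

float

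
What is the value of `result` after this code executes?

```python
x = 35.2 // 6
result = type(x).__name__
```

x is float; result = 'float'

'float'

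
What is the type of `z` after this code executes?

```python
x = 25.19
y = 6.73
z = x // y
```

float // float = float

float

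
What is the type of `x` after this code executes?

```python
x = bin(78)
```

bin() returns str representation

str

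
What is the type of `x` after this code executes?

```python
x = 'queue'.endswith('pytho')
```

str.endswith() returns bool

bool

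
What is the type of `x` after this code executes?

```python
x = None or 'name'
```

'or' with None returns the other truthy value (str)

str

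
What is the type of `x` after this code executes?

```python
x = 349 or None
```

'or' returns first truthy value

int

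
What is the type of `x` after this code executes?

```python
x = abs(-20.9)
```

abs() of float returns float

float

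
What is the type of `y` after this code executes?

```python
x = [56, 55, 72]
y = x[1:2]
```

Slicing a list returns a list

list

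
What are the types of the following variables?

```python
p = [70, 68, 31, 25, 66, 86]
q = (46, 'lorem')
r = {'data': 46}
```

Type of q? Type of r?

q is assigned a tuple (parenthesized, comma-separated values); r is assigned a dict literal ({key: value})

tuple, dict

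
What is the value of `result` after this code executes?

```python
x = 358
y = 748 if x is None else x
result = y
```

x = 358; y = 358; result = 358

358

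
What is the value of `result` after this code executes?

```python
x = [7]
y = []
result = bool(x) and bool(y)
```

x = [7]; y = []; result = False

False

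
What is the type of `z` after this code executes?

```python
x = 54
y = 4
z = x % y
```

int % int = int

int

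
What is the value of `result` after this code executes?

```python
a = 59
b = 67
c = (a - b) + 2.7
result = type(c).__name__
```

a is int; b is int; c is float; result = 'float'

'float'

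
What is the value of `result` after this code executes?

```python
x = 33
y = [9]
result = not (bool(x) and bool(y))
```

x = 33; y = [9]; result = False

False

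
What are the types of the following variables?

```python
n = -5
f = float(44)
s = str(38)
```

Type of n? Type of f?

n is assigned a bare integer (no decimal point), so it is an int; f is assigned the result of calling float(), which returns a float

int, float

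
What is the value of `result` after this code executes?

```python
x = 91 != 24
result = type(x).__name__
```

x is bool; result = 'bool'

'bool'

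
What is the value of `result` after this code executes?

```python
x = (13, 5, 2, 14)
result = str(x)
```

x = (13, 5, 2, 14); result = '(13, 5, 2, 14)'

'(13, 5, 2, 14)'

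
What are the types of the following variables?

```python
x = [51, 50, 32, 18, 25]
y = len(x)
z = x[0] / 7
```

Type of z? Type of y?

int / int = float; len() returns int

float, int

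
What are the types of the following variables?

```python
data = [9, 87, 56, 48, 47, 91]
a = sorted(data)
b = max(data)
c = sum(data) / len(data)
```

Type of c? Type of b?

int / int = float; max of ints returns int

float, int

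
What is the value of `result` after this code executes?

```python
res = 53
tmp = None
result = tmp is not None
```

res = 53; tmp = None; result = False

False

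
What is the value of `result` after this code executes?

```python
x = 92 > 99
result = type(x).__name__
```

x is bool; result = 'bool'

'bool'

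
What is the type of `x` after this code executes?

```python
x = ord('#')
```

ord() returns int (code point)

int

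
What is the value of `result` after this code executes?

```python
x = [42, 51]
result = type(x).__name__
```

x is list; result = 'list'

'list'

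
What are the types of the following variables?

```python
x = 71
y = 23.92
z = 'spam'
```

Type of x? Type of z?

x is assigned a bare integer (no decimal point), so it is an int; z is assigned a quoted string literal, so it is a str

int, str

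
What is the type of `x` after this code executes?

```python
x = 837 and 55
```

'and' with truthy values returns last operand (int)

int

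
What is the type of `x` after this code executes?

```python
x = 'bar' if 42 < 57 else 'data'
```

Both branches of conditional are str

str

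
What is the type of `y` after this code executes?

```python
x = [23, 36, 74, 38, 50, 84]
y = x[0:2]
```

Slicing a list returns a list

list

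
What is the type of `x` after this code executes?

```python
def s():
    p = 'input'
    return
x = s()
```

Bare return returns None

NoneType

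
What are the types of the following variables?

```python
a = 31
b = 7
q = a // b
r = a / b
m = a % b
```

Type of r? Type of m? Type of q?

/ returns float; % of ints returns int; // returns int

float, int, int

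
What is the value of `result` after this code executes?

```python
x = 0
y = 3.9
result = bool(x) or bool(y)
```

x = 0; y = 3.9; result = True

True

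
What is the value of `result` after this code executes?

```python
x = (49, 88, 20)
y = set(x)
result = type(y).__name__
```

x is tuple; y is set; result = 'set'

'set'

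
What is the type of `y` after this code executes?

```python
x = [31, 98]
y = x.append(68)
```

list.append() returns None (mutates in place)

NoneType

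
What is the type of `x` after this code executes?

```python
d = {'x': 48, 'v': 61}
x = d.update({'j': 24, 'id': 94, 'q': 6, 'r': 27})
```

dict.update() returns None

NoneType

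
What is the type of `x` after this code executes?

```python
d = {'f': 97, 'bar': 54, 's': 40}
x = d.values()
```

.values() returns dict_values view

dict_values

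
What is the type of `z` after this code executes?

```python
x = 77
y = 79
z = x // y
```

int // int = int

int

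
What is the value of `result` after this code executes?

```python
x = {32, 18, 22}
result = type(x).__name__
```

x is set; result = 'set'

'set'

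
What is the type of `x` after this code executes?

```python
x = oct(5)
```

oct() returns str representation

str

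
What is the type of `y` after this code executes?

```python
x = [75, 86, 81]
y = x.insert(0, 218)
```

list.insert() returns None

NoneType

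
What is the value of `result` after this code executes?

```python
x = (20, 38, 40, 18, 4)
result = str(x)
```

x = (20, 38, 40, 18, 4); result = '(20, 38, 40, 18, 4)'

'(20, 38, 40, 18, 4)'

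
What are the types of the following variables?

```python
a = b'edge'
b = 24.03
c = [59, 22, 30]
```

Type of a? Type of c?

a is assigned a bytes literal (b'...' prefix); c is assigned a list literal (square brackets)

bytes, list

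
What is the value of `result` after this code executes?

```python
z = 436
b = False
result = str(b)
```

z = 436; b = False; result = 'False'

'False'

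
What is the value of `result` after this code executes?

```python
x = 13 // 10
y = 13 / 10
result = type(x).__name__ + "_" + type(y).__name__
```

x is int; y is float; result = 'int_float'

'int_float'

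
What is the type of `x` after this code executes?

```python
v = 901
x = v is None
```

'is' comparison returns bool

bool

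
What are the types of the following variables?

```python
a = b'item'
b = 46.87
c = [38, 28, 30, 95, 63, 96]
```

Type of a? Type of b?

a is assigned a bytes literal (b'...' prefix); b is assigned a number with a decimal point, so it is a float

bytes, float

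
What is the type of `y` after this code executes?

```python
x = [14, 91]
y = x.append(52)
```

list.append() returns None (mutates in place)

NoneType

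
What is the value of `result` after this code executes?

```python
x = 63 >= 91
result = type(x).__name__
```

x is bool; result = 'bool'

'bool'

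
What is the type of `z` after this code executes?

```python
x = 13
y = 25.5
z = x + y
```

int + float = float

float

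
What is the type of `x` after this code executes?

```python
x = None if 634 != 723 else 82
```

634 != 723 is True, so the if branch is taken

NoneType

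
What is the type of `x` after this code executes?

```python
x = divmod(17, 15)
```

divmod() returns tuple of (quotient, remainder)

tuple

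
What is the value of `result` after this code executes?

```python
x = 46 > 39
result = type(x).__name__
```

x is bool; result = 'bool'

'bool'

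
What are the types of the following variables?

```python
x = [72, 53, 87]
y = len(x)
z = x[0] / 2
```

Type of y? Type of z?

len() returns int; int / int = float

int, float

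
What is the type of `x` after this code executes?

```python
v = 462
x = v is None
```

'is' comparison returns bool

bool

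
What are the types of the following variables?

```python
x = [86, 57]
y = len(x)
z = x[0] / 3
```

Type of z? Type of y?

int / int = float; len() returns int

float, int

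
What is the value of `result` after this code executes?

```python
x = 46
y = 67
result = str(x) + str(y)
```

x = 46; y = 67; result = '4667'

'4667'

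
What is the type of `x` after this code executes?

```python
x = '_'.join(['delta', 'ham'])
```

str.join() returns str

str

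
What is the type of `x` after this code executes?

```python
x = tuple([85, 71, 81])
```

tuple() constructor returns tuple

tuple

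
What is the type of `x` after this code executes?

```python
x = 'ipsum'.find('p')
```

str.find() returns int index

int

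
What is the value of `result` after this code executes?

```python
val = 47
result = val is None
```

val = 47; result = False

False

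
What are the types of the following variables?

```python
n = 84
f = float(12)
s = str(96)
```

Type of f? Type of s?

f is assigned the result of calling float(), which returns a float; s is assigned the result of calling str(), which returns a str

float, str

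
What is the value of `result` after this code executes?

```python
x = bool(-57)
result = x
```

x = True; result = True

True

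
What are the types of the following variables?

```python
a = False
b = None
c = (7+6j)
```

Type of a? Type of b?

a is assigned the constant False, which has type bool; b is assigned None, whose type is NoneType

bool, NoneType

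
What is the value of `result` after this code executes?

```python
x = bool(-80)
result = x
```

x = True; result = True

True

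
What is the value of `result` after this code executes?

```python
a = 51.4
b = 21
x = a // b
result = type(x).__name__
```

a is float; b is int; x is float; result = 'float'

'float'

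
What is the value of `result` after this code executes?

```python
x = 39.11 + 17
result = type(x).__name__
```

x is float; result = 'float'

'float'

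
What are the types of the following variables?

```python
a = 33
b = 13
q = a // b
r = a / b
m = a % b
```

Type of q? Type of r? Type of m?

// returns int; / returns float; % of ints returns int

int, float, int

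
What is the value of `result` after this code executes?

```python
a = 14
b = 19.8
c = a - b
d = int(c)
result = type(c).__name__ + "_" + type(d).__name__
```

a is int; b is float; c is float; d is int; result = 'float_int'

'float_int'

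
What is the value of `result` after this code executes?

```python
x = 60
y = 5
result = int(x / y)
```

x = 60; y = 5; result = 12

12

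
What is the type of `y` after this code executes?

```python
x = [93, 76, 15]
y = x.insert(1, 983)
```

list.insert() returns None

NoneType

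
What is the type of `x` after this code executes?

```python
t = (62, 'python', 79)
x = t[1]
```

Index 1 of tuple is a str literal

str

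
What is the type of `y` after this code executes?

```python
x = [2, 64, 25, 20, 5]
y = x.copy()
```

list.copy() returns list

list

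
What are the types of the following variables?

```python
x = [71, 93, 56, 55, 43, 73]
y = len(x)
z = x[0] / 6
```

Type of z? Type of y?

int / int = float; len() returns int

float, int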